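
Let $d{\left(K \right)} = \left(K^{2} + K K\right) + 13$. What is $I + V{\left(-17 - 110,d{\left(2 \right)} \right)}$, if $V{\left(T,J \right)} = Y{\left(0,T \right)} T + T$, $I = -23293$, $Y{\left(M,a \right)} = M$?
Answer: $-23420$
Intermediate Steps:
$d{\left(K \right)} = 13 + 2 K^{2}$ ($d{\left(K \right)} = \left(K^{2} + K^{2}\right) + 13 = 2 K^{2} + 13 = 13 + 2 K^{2}$)
$V{\left(T,J \right)} = T$ ($V{\left(T,J \right)} = 0 T + T = 0 + T = T$)
$I + V{\left(-17 - 110,d{\left(2 \right)} \right)} = -23293 - 127 = -23420$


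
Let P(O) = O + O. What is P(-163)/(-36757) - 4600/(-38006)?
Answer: 90736078/698493271 ≈ 0.12990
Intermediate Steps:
P(O) = 2*O
P(-163)/(-36757) - 4600/(-38006) = (2*(-163))/(-36757) - 4600/(-38006) = -326*(-1/36757) - 4600*(-1/38006) = 326/36757 + 2300/19003 = 90736078/698493271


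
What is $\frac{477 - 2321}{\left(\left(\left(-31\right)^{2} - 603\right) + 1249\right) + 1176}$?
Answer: $- \frac{1844}{2783} \approx -0.66259$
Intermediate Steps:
$\frac{477 - 2321}{\left(\left(\left(-31\right)^{2} - 603\right) + 1249\right) + 1176} = - \frac{1844}{\left(\left(961 - 603\right) + 1249\right) + 1176} = - \frac{1844}{\left(358 + 1249\right) + 1176} = - \frac{1844}{1607 + 1176} = - \frac{1844}{2783}$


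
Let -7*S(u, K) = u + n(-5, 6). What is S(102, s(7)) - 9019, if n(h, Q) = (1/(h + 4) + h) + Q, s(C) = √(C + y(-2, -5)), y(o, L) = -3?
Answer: -63235/7 ≈ -9033.6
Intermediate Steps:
s(C) = √(-3 + C) (s(C) = √(C - 3) = √(-3 + C))
n(h, Q) = Q + h + 1/(4 + h) (n(h, Q) = (1/(4 + h) + h) + Q = (h + 1/(4 + h)) + Q = Q + h + 1/(4 + h))
S(u, K) = -u/7 (S(u, K) = -(u + (1 + (-5)² + 4*6 + 4*(-5) + 6*(-5))/(4 - 5))/7 = -(u + (1 + 25 + 24 - 20 - 30)/(-1))/7 = -(u - 1*0)/7 = -(u + 0)/7 = -u/7)
S(102, s(7)) - 9019 = -⅐*102 - 9019 = -102/7 - 9019 = -63235/7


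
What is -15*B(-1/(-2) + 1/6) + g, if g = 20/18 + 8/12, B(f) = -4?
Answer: 556/9 ≈ 61.778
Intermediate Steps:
g = 16/9 (g = 20*(1/18) + 8*(1/12) = 10/9 + ⅔ = 16/9 ≈ 1.7778)
-15*B(-1/(-2) + 1/6) + g = -15*(-4) + 16/9 = 60 + 16/9 = 556/9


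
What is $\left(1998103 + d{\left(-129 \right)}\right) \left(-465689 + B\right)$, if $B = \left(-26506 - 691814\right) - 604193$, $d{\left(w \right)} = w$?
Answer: $-3572781102748$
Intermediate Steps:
$B = -1322513$ ($B = -718320 - 604193 = -1322513$)
$\left(1998103 + d{\left(-129 \right)}\right) \left(-465689 + B\right) = \left(1998103 - 129\right) \left(-465689 - 1322513\right) = 1997974 \left(-1788202\right) = -3572781102748$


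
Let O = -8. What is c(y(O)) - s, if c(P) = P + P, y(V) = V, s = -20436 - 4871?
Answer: 25291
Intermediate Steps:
s = -25307
c(P) = 2*P
c(y(O)) - s = 2*(-8) - 1*(-25307) = -16 + 25307 = 25291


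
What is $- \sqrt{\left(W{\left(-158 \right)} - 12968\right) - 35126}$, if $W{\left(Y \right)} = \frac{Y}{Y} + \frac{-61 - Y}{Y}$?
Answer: $- \frac{i \sqrt{1200608978}}{158} \approx - 219.3 i$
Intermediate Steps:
$W{\left(Y \right)} = 1 + \frac{-61 - Y}{Y}$
$- \sqrt{\left(W{\left(-158 \right)} - 12968\right) - 35126} = - \sqrt{\left(- \frac{61}{-158} - 12968\right) - 35126} = - \sqrt{\left(\left(-61\right) \left(- \frac{1}{158}\right) - 12968\right) - 35126} = - \sqrt{\left(\frac{61}{158} - 12968\right) - 35126} = - \sqrt{- \frac{2048883}{158} - 35126} = - \sqrt{- \frac{7598791}{158}} = - \frac{i \sqrt{1200608978}}{158}$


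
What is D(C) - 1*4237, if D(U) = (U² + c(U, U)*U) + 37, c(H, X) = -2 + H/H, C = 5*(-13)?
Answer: 90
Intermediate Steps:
C = -65
c(H, X) = -1 (c(H, X) = -2 + 1 = -1)
D(U) = 37 + U² - U (D(U) = (U² - U) + 37 = 37 + U² - U)
D(C) - 1*4237 = (37 + (-65)² - 1*(-65)) - 1*4237 = (37 + 4225 + 65) - 4237 = 4327 - 4237 = 90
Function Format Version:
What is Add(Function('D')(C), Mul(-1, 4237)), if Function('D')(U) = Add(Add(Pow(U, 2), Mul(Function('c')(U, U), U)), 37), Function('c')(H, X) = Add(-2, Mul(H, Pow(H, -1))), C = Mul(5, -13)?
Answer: 90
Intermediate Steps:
C = -65
Function('c')(H, X) = -1 (Function('c')(H, X) = Add(-2, 1) = -1)
Function('D')(U) = Add(37, Pow(U, 2), Mul(-1, U)) (Function('D')(U) = Add(Add(Pow(U, 2), Mul(-1, U)), 37) = Add(37, Pow(U, 2), Mul(-1, U)))
Add(Function('D')(C), Mul(-1, 4237)) = Add(Add(37, Pow(-65, 2), Mul(-1, -65)), Mul(-1, 4237)) = Add(Add(37, 4225, 65), -4237) = Add(4327, -4237) = 90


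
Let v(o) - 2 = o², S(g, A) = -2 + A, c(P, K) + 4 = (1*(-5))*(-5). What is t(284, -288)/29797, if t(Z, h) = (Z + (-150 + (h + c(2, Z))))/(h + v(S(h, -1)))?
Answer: 133/8253769 ≈ 1.6114e-5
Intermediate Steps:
c(P, K) = 21 (c(P, K) = -4 + (1*(-5))*(-5) = -4 - 5*(-5) = -4 + 25 = 21)
v(o) = 2 + o²
t(Z, h) = (-129 + Z + h)/(11 + h) (t(Z, h) = (Z + (-150 + (h + 21)))/(h + (2 + (-2 - 1)²)) = (Z + (-150 + (21 + h)))/(h + (2 + (-3)²)) = (Z + (-129 + h))/(h + (2 + 9)) = (-129 + Z + h)/(h + 11) = (-129 + Z + h)/(11 + h))
t(284, -288)/29797 = ((-129 + 284 - 288)/(11 - 288))/29797 = (-133/(-277))*(1/29797) = -1/277*(-133)*(1/29797) = (133/277)*(1/29797) = 133/8253769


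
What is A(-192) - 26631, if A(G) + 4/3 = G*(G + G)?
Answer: 141287/3 ≈ 47096.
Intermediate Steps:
A(G) = -4/3 + 2*G² (A(G) = -4/3 + G*(G + G) = -4/3 + G*(2*G) = -4/3 + 2*G²)
A(-192) - 26631 = (-4/3 + 2*(-192)²) - 26631 = (-4/3 + 2*36864) - 26631 = (-4/3 + 73728) - 26631 = 221180/3 - 26631 = 141287/3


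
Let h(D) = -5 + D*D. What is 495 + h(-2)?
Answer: 494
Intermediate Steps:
h(D) = -5 + D²
495 + h(-2) = 495 + (-5 + (-2)²) = 495 + (-5 + 4) = 495 - 1 = 494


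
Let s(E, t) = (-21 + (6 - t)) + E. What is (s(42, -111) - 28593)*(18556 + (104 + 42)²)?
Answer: -1134557760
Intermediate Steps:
s(E, t) = -15 + E - t (s(E, t) = (-15 - t) + E = -15 + E - t)
(s(42, -111) - 28593)*(18556 + (104 + 42)²) = ((-15 + 42 - 1*(-111)) - 28593)*(18556 + (104 + 42)²) = ((-15 + 42 + 111) - 28593)*(18556 + 146²) = (138 - 28593)*(18556 + 21316) = -28455*39872 = -1134557760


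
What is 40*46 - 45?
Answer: 1795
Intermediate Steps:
40*46 - 45 = 1840 - 45 = 1795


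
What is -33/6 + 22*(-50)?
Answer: -2211/2 ≈ -1105.5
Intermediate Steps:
-33/6 + 22*(-50) = -33*1/6 - 1100 = -11/2 - 1100 = -2211/2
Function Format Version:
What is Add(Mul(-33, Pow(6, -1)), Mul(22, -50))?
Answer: Rational(-2211, 2) ≈ -1105.5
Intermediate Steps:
Add(Mul(-33, Pow(6, -1)), Mul(22, -50)) = Add(Mul(-33, Rational(1, 6)), -1100) = Add(Rational(-11, 2), -1100) = Rational(-2211, 2)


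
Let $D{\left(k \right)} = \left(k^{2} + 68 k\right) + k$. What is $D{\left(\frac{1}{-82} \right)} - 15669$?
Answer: $- \frac{105364013}{6724} \approx -15670.0$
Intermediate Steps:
$D{\left(k \right)} = k^{2} + 69 k$
$D{\left(\frac{1}{-82} \right)} - 15669 = \frac{69 + \frac{1}{-82}}{-82} - 15669 = - \frac{69 - \frac{1}{82}}{82} - 15669 = \left(- \frac{1}{82}\right) \frac{5657}{82} - 15669 = - \frac{5657}{6724} - 15669 = - \frac{105364013}{6724}$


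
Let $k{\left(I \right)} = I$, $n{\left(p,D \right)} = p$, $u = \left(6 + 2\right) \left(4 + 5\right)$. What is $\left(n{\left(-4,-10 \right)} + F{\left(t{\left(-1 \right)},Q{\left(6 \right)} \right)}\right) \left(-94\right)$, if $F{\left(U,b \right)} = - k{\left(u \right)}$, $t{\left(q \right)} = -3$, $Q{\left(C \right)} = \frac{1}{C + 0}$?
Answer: $7144$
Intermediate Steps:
$u = 72$ ($u = 8 \cdot 9 = 72$)
$Q{\left(C \right)} = \frac{1}{C}$
$F{\left(U,b \right)} = -72$ ($F{\left(U,b \right)} = \left(-1\right) 72 = -72$)
$\left(n{\left(-4,-10 \right)} + F{\left(t{\left(-1 \right)},Q{\left(6 \right)} \right)}\right) \left(-94\right) = \left(-4 - 72\right) \left(-94\right) = \left(-76\right) \left(-94\right) = 7144$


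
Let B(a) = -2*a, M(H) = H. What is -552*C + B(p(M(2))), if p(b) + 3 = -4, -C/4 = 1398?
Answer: 3086798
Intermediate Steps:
C = -5592 (C = -4*1398 = -5592)
p(b) = -7 (p(b) = -3 - 4 = -7)
-552*C + B(p(M(2))) = -552*(-5592) - 2*(-7) = 3086784 + 14 = 3086798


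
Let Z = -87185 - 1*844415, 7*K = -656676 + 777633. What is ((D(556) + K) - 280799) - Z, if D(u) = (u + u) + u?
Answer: 4688240/7 ≈ 6.6975e+5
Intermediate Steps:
D(u) = 3*u (D(u) = 2*u + u = 3*u)
K = 120957/7 (K = (-656676 + 777633)/7 = (1/7)*120957 = 120957/7 ≈ 17280.)
Z = -931600 (Z = -87185 - 844415 = -931600)
((D(556) + K) - 280799) - Z = ((3*556 + 120957/7) - 280799) - 1*(-931600) = ((1668 + 120957/7) - 280799) + 931600 = (132633/7 - 280799) + 931600 = -1832960/7 + 931600 = 4688240/7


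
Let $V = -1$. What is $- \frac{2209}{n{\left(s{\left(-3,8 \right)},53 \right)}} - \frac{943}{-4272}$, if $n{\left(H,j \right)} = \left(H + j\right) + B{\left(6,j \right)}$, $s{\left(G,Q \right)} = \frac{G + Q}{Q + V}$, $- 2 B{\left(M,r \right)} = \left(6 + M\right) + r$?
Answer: $- \frac{43945267}{422928} \approx -103.91$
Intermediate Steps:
$B{\left(M,r \right)} = -3 - \frac{M}{2} - \frac{r}{2}$ ($B{\left(M,r \right)} = - \frac{\left(6 + M\right) + r}{2} = - \frac{6 + M + r}{2} = -3 - \frac{M}{2} - \frac{r}{2}$)
$s{\left(G,Q \right)} = \frac{G + Q}{-1 + Q}$ ($s{\left(G,Q \right)} = \frac{G + Q}{Q - 1} = \frac{G + Q}{-1 + Q}$)
$n{\left(H,j \right)} = -6 + H + \frac{j}{2}$ ($n{\left(H,j \right)} = \left(H + j\right) - \left(6 + \frac{j}{2}\right) = -6 + H + \frac{j}{2}$)
$- \frac{2209}{n{\left(s{\left(-3,8 \right)},53 \right)}} - \frac{943}{-4272} = - \frac{2209}{-6 + \frac{-3 + 8}{-1 + 8} + \frac{1}{2} \cdot 53} - \frac{943}{-4272} = - \frac{2209}{-6 + \frac{1}{7} \cdot 5 + \frac{53}{2}} - - \frac{943}{4272} = - \frac{2209}{-6 + \frac{1}{7} \cdot 5 + \frac{53}{2}} + \frac{943}{4272} = - \frac{2209}{-6 + \frac{5}{7} + \frac{53}{2}} + \frac{943}{4272} = - \frac{2209}{\frac{297}{14}} + \frac{943}{4272} = \left(-2209\right) \frac{14}{297} + \frac{943}{4272} = - \frac{30926}{297} + \frac{943}{4272} = - \frac{43945267}{422928}$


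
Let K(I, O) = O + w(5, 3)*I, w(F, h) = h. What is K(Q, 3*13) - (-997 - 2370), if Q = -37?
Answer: 3295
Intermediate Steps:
K(I, O) = O + 3*I
K(Q, 3*13) - (-997 - 2370) = (3*13 + 3*(-37)) - (-997 - 2370) = (39 - 111) - 1*(-3367) = -72 + 3367 = 3295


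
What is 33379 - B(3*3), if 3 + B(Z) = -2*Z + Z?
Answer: 33391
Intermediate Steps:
B(Z) = -3 - Z (B(Z) = -3 + (-2*Z + Z) = -3 - Z)
33379 - B(3*3) = 33379 - (-3 - 3*3) = 33379 - (-3 - 1*9) = 33379 - (-3 - 9) = 33379 - 1*(-12) = 33379 + 12 = 33391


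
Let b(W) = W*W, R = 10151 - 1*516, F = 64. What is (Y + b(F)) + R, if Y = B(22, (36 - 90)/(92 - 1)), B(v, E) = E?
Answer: 1249467/91 ≈ 13730.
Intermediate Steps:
Y = -54/91 (Y = (36 - 90)/(92 - 1) = -54/91 ≈ -0.59341)
R = 9635 (R = 10151 - 516 = 9635)
b(W) = W²
(Y + b(F)) + R = (-54/91 + 64²) + 9635 = (-54/91 + 4096) + 9635 = 372682/91 + 9635 = 1249467/91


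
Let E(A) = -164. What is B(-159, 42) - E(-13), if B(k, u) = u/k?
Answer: 8678/53 ≈ 163.74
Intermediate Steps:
B(-159, 42) - E(-13) = 42/(-159) - 1*(-164) = 42*(-1/159) + 164 = -14/53 + 164 = 8678/53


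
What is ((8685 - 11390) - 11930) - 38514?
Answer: -53149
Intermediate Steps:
((8685 - 11390) - 11930) - 38514 = (-2705 - 11930) - 38514 = -14635 - 38514 = -53149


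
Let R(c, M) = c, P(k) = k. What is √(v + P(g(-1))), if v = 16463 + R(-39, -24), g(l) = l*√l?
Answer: √(16424 - I) ≈ 128.16 - 0.004*I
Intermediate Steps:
g(l) = l^(3/2)
v = 16424 (v = 16463 - 39 = 16424)
√(v + P(g(-1))) = √(16424 + (-1)^(3/2)) = √(16424 - I)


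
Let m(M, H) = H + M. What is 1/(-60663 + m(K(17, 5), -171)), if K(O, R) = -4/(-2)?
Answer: -1/60832 ≈ -1.6439e-5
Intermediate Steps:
K(O, R) = 2 (K(O, R) = -4*(-1/2) = 2)
1/(-60663 + m(K(17, 5), -171)) = 1/(-60663 + (-171 + 2)) = 1/(-60663 - 169) = 1/(-60832) = -1/60832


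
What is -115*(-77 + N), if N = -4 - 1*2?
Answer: 9545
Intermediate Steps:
N = -6 (N = -4 - 2 = -6)
-115*(-77 + N) = -115*(-77 - 6) = -115*(-83) = 9545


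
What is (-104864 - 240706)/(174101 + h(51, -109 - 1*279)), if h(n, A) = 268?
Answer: -115190/58123 ≈ -1.9818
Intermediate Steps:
(-104864 - 240706)/(174101 + h(51, -109 - 1*279)) = (-104864 - 240706)/(174101 + 268) = -345570/174369 = -345570*1/174369 = -115190/58123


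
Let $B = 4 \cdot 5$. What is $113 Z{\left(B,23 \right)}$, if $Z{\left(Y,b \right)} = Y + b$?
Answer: $4859$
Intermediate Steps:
$B = 20$
$113 Z{\left(B,23 \right)} = 113 \left(20 + 23\right) = 113 \cdot 43 = 4859$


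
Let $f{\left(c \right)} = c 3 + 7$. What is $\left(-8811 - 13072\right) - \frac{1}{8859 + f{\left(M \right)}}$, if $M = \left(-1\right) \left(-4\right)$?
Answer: $- \frac{194277275}{8878} \approx -21883.0$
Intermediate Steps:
$M = 4$
$f{\left(c \right)} = 7 + 3 c$ ($f{\left(c \right)} = 3 c + 7 = 7 + 3 c$)
$\left(-8811 - 13072\right) - \frac{1}{8859 + f{\left(M \right)}} = \left(-8811 - 13072\right) - \frac{1}{8859 + \left(7 + 3 \cdot 4\right)} = -21883 - \frac{1}{8859 + \left(7 + 12\right)} = -21883 - \frac{1}{8859 + 19} = -21883 - \frac{1}{8878} = - \frac{194277275}{8878}$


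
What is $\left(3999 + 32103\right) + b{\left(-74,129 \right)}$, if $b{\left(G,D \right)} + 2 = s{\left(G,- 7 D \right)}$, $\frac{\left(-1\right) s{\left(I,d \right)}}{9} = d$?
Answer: $44227$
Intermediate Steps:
$s{\left(I,d \right)} = - 9 d$
$b{\left(G,D \right)} = -2 + 63 D$ ($b{\left(G,D \right)} = -2 - 9 \left(- 7 D\right) = -2 + 63 D$)
$\left(3999 + 32103\right) + b{\left(-74,129 \right)} = \left(3999 + 32103\right) + \left(-2 + 63 \cdot 129\right) = 36102 + \left(-2 + 8127\right) = 36102 + 8125 = 44227$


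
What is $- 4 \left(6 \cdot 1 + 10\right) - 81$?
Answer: $-145$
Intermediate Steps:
$- 4 \left(6 \cdot 1 + 10\right) - 81 = - 4 \left(6 + 10\right) - 81 = \left(-4\right) 16 - 81 = -64 - 81 = -145$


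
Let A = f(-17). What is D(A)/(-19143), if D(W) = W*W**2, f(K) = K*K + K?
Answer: -20123648/19143 ≈ -1051.2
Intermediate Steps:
f(K) = K + K**2 (f(K) = K**2 + K = K + K**2)
A = 272 (A = -17*(1 - 17) = -17*(-16) = 272)
D(W) = W**3
D(A)/(-19143) = 272**3/(-19143) = 20123648*(-1/19143) = -20123648/19143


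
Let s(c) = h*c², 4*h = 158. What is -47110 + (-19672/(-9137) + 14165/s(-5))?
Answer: -169965866968/3609115 ≈ -47094.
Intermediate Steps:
h = 79/2 (h = (¼)*158 = 79/2 ≈ 39.500)
s(c) = 79*c²/2
-47110 + (-19672/(-9137) + 14165/s(-5)) = -47110 + (-19672/(-9137) + 14165/(((79/2)*(-5)²))) = -47110 + (-19672*(-1/9137) + 14165/(((79/2)*25))) = -47110 + (19672/9137 + 14165/(1975/2)) = -47110 + (19672/9137 + 14165*(2/1975)) = -47110 + (19672/9137 + 5666/395) = -47110 + 59540682/3609115 = -169965866968/3609115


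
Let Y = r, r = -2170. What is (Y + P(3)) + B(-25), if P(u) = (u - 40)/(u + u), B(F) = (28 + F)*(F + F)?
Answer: -13957/6 ≈ -2326.2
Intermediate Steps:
B(F) = 2*F*(28 + F) (B(F) = (28 + F)*(2*F) = 2*F*(28 + F))
P(u) = (-40 + u)/(2*u) (P(u) = (-40 + u)/((2*u)) = (-40 + u)*(1/(2*u)) = (-40 + u)/(2*u))
Y = -2170
(Y + P(3)) + B(-25) = (-2170 + (½)*(-40 + 3)/3) + 2*(-25)*(28 - 25) = (-2170 + (½)*(⅓)*(-37)) + 2*(-25)*3 = (-2170 - 37/6) - 150 = -13057/6 - 150 = -13957/6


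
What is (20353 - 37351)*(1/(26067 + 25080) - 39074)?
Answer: 11323602291082/17049 ≈ 6.6418e+8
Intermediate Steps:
(20353 - 37351)*(1/(26067 + 25080) - 39074) = -16998*(1/51147 - 39074) = -16998*(-1998517877/51147) = 11323602291082/17049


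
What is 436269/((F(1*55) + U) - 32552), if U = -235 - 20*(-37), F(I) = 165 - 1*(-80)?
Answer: -436269/31802 ≈ -13.718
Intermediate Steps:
F(I) = 245 (F(I) = 165 + 80 = 245)
U = 505 (U = -235 + 740 = 505)
436269/((F(1*55) + U) - 32552) = 436269/((245 + 505) - 32552) = 436269/(750 - 32552) = 436269/(-31802) = 436269*(-1/31802) = -436269/31802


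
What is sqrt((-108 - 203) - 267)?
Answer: 17*I*sqrt(2) ≈ 24.042*I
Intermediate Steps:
sqrt((-108 - 203) - 267) = sqrt(-311 - 267) = sqrt(-578) = 17*I*sqrt(2)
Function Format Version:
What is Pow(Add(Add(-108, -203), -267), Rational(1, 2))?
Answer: Mul(17, I, Pow(2, Rational(1, 2))) ≈ Mul(24.042, I)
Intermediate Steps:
Pow(Add(Add(-108, -203), -267), Rational(1, 2)) = Pow(Add(-311, -267), Rational(1, 2)) = Pow(-578, Rational(1, 2)) = Mul(17, I, Pow(2, Rational(1, 2)))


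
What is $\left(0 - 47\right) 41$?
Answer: $-1927$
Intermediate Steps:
$\left(0 - 47\right) 41 = \left(-47\right) 41 = -1927$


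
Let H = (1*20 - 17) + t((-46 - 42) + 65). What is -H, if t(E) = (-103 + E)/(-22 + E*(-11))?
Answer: -27/11 ≈ -2.4545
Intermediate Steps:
t(E) = (-103 + E)/(-22 - 11*E)
H = 27/11 (H = (1*20 - 17) + (103 - ((-46 - 42) + 65))/(11*(2 + ((-46 - 42) + 65))) = (20 - 17) + (103 - (-88 + 65))/(11*(2 + (-88 + 65))) = 3 + (103 - 1*(-23))/(11*(2 - 23)) = 3 + (1/11)*(103 + 23)/(-21) = 3 + (1/11)*(-1/21)*126 = 3 - 6/11 = 27/11 ≈ 2.4545)
-H = -1*27/11 = -27/11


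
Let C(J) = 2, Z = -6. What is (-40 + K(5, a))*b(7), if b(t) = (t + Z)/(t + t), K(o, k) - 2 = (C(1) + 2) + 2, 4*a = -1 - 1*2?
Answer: -16/7 ≈ -2.2857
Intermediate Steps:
a = -3/4 (a = (-1 - 1*2)/4 = (-1 - 2)/4 = (1/4)*(-3) = -3/4 ≈ -0.75000)
K(o, k) = 8 (K(o, k) = 2 + ((2 + 2) + 2) = 2 + (4 + 2) = 2 + 6 = 8)
b(t) = (-6 + t)/(2*t) (b(t) = (t - 6)/(t + t) = (-6 + t)/((2*t)) = (-6 + t)*(1/(2*t)) = (-6 + t)/(2*t))
(-40 + K(5, a))*b(7) = (-40 + 8)*((1/2)*(-6 + 7)/7) = -16/7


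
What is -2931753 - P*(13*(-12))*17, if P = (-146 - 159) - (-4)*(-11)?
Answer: -3857301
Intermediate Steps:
P = -349 (P = -305 - 1*44 = -305 - 44 = -349)
-2931753 - P*(13*(-12))*17 = -2931753 - (-349)*(13*(-12))*17 = -2931753 - (-349)*(-156*17) = -2931753 - (-349)*(-2652) = -2931753 - 1*925548 = -2931753 - 925548 = -3857301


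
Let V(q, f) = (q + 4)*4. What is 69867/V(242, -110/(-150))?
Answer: 23289/328 ≈ 71.003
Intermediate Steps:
V(q, f) = 16 + 4*q (V(q, f) = (4 + q)*4 = 16 + 4*q)
69867/V(242, -110/(-150)) = 69867/(16 + 4*242) = 69867/(16 + 968) = 69867/984 = 69867*(1/984) = 23289/328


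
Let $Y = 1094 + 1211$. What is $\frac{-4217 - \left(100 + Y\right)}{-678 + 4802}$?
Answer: $- \frac{3311}{2062} \approx -1.6057$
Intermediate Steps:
$Y = 2305$
$\frac{-4217 - \left(100 + Y\right)}{-678 + 4802} = \frac{-4217 - 2405}{-678 + 4802} = \frac{-4217 - 2405}{4124} = \left(-4217 - 2405\right) \frac{1}{4124} = \left(-6622\right) \frac{1}{4124} = - \frac{3311}{2062}$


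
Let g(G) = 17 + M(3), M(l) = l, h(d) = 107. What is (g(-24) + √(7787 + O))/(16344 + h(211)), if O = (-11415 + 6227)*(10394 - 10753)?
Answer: 20/16451 + √1870279/16451 ≈ 0.084346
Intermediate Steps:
O = 1862492 (O = -5188*(-359) = 1862492)
g(G) = 20 (g(G) = 17 + 3 = 20)
(g(-24) + √(7787 + O))/(16344 + h(211)) = (20 + √(7787 + 1862492))/(16344 + 107) = (20 + √1870279)/16451 = (20 + √1870279)*(1/16451) = 20/16451 + √1870279/16451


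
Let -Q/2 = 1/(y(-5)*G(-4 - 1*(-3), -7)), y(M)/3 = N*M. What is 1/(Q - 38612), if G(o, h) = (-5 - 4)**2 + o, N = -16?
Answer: -9600/370675201 ≈ -2.5899e-5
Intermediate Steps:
y(M) = -48*M (y(M) = 3*(-16*M) = -48*M)
G(o, h) = 81 + o (G(o, h) = (-9)**2 + o = 81 + o)
Q = -1/9600 (Q = -2*1/(240*(81 + (-4 - 1*(-3)))) = -2*1/(240*(81 + (-4 + 3))) = -2*1/(240*(81 - 1)) = -2/(240*80) = -2/19200 = -2*1/19200 = -1/9600 ≈ -0.00010417)
1/(Q - 38612) = 1/(-1/9600 - 38612) = 1/(-370675201/9600) = -9600/370675201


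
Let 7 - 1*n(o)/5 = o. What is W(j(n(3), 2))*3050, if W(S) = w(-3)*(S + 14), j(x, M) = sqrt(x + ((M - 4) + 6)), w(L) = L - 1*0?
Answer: -128100 - 18300*sqrt(6) ≈ -1.7293e+5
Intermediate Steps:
w(L) = L (w(L) = L + 0 = L)
n(o) = 35 - 5*o
j(x, M) = sqrt(2 + M + x) (j(x, M) = sqrt(x + ((-4 + M) + 6)) = sqrt(x + (2 + M)) = sqrt(2 + M + x))
W(S) = -42 - 3*S (W(S) = -3*(S + 14) = -3*(14 + S) = -42 - 3*S)
W(j(n(3), 2))*3050 = (-42 - 3*sqrt(2 + 2 + (35 - 5*3)))*3050 = (-42 - 3*sqrt(2 + 2 + (35 - 15)))*3050 = (-42 - 3*sqrt(2 + 2 + 20))*3050 = (-42 - 6*sqrt(6))*3050 = -128100 - 18300*sqrt(6)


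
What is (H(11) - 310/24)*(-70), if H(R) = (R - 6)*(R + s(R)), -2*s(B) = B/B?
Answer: -16625/6 ≈ -2770.8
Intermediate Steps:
s(B) = -1/2 (s(B) = -B/(2*B) = -1/2*1 = -1/2)
H(R) = (-6 + R)*(-1/2 + R) (H(R) = (R - 6)*(R - 1/2) = (-6 + R)*(-1/2 + R))
(H(11) - 310/24)*(-70) = ((3 + 11**2 - 13/2*11) - 310/24)*(-70) = ((3 + 121 - 143/2) - 310*1/24)*(-70) = (105/2 - 155/12)*(-70) = (475/12)*(-70) = -16625/6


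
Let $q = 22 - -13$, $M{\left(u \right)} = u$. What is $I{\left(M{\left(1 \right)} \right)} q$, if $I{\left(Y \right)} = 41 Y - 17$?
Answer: $840$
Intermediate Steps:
$I{\left(Y \right)} = -17 + 41 Y$
$q = 35$ ($q = 22 + 13 = 35$)
$I{\left(M{\left(1 \right)} \right)} q = \left(-17 + 41 \cdot 1\right) 35 = \left(-17 + 41\right) 35 = 24 \cdot 35 = 840$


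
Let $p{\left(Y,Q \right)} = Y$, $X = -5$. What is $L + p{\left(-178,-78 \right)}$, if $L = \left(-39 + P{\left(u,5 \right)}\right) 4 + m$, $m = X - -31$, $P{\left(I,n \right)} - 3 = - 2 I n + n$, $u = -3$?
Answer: $-156$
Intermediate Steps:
$P{\left(I,n \right)} = 3 + n - 2 I n$ ($P{\left(I,n \right)} = 3 + \left(- 2 I n + n\right) = 3 - \left(- n + 2 I n\right) = 3 + n - 2 I n$)
$m = 26$ ($m = -5 - -31 = -5 + 31 = 26$)
$L = 22$ ($L = \left(-39 + \left(3 + 5 - \left(-6\right) 5\right)\right) 4 + 26 = \left(-39 + \left(3 + 5 + 30\right)\right) 4 + 26 = \left(-39 + 38\right) 4 + 26 = \left(-1\right) 4 + 26 = -4 + 26 = 22$)
$L + p{\left(-178,-78 \right)} = 22 - 178 = -156$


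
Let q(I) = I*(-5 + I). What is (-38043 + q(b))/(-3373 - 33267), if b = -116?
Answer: 24007/36640 ≈ 0.65521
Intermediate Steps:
(-38043 + q(b))/(-3373 - 33267) = (-38043 - 116*(-5 - 116))/(-3373 - 33267) = (-38043 - 116*(-121))/(-36640) = (-38043 + 14036)*(-1/36640) = -24007*(-1/36640) = 24007/36640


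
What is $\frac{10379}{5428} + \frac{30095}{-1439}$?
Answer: $- \frac{148420279}{7810892} \approx -19.002$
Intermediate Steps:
$\frac{10379}{5428} + \frac{30095}{-1439} = 10379 \cdot \frac{1}{5428} + 30095 \left(- \frac{1}{1439}\right) = \frac{10379}{5428} - \frac{30095}{1439} = - \frac{148420279}{7810892}$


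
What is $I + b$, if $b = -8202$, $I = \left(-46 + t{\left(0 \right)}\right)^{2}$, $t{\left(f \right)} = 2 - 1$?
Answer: $-6177$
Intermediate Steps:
$t{\left(f \right)} = 1$
$I = 2025$ ($I = \left(-46 + 1\right)^{2} = \left(-45\right)^{2} = 2025$)
$I + b = 2025 - 8202 = -6177$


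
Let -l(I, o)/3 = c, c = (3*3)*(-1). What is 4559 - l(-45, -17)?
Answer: 4532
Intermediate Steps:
c = -9 (c = 9*(-1) = -9)
l(I, o) = 27 (l(I, o) = -3*(-9) = 27)
4559 - l(-45, -17) = 4559 - 1*27 = 4559 - 27 = 4532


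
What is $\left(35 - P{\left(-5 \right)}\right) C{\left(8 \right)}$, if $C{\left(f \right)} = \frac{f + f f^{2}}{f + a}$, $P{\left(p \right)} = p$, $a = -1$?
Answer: $\frac{20800}{7} \approx 2971.4$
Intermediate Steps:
$C{\left(f \right)} = \frac{f + f^{3}}{-1 + f}$ ($C{\left(f \right)} = \frac{f + f f^{2}}{f - 1} = \frac{f + f^{3}}{-1 + f}$)
$\left(35 - P{\left(-5 \right)}\right) C{\left(8 \right)} = \left(35 - -5\right) \frac{8 + 8^{3}}{-1 + 8} = \left(35 + 5\right) \frac{8 + 512}{7} = 40 \cdot \frac{1}{7} \cdot 520 = 40 \cdot \frac{520}{7} = \frac{20800}{7}$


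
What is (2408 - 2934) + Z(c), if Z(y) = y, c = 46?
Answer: -480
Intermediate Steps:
(2408 - 2934) + Z(c) = (2408 - 2934) + 46 = -526 + 46 = -480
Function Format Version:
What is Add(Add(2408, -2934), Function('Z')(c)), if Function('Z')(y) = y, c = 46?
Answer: -480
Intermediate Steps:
Add(Add(2408, -2934), Function('Z')(c)) = Add(Add(2408, -2934), 46) = Add(-526, 46) = -480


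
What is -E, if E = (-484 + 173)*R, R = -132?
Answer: -41052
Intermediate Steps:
E = 41052 (E = (-484 + 173)*(-132) = -311*(-132) = 41052)
-E = -1*41052 = -41052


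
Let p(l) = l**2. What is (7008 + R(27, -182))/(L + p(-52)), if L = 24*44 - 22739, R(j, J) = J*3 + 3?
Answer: -6465/18979 ≈ -0.34064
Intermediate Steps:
R(j, J) = 3 + 3*J (R(j, J) = 3*J + 3 = 3 + 3*J)
L = -21683 (L = 1056 - 22739 = -21683)
(7008 + R(27, -182))/(L + p(-52)) = (7008 + (3 + 3*(-182)))/(-21683 + (-52)**2) = (7008 + (3 - 546))/(-21683 + 2704) = (7008 - 543)/(-18979) = 6465*(-1/18979) = -6465/18979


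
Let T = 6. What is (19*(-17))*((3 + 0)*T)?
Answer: -5814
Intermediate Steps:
(19*(-17))*((3 + 0)*T) = (19*(-17))*((3 + 0)*6) = -969*6 = -323*18 = -5814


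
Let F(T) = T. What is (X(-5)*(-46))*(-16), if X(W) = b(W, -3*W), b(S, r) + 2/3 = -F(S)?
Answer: 9568/3 ≈ 3189.3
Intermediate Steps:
b(S, r) = -2/3 - S
X(W) = -2/3 - W
(X(-5)*(-46))*(-16) = ((-2/3 - 1*(-5))*(-46))*(-16) = ((-2/3 + 5)*(-46))*(-16) = ((13/3)*(-46))*(-16) = -598/3*(-16) = 9568/3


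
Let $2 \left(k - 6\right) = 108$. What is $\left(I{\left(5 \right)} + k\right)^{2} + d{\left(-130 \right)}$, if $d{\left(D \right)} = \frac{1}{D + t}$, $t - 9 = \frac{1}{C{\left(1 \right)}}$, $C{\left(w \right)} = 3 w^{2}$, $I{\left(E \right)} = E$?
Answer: $\frac{1529447}{362} \approx 4225.0$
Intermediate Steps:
$k = 60$ ($k = 6 + \frac{1}{2} \cdot 108 = 6 + 54 = 60$)
$t = \frac{28}{3}$ ($t = 9 + \frac{1}{3 \cdot 1^{2}} = 9 + \frac{1}{3 \cdot 1} = 9 + \frac{1}{3} = \frac{28}{3} \approx 9.3333$)
$d{\left(D \right)} = \frac{1}{\frac{28}{3} + D}$ ($d{\left(D \right)} = \frac{1}{D + \frac{28}{3}} = \frac{1}{\frac{28}{3} + D}$)
$\left(I{\left(5 \right)} + k\right)^{2} + d{\left(-130 \right)} = \left(5 + 60\right)^{2} + \frac{3}{28 + 3 \left(-130\right)} = 65^{2} + \frac{3}{28 - 390} = 4225 + \frac{3}{-362} = 4225 + 3 \left(- \frac{1}{362}\right) = 4225 - \frac{3}{362} = \frac{1529447}{362}$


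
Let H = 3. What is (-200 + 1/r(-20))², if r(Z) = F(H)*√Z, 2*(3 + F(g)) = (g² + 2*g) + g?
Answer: (12000 + I*√5)²/3600 ≈ 40000.0 + 14.907*I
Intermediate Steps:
F(g) = -3 + g²/2 + 3*g/2 (F(g) = -3 + ((g² + 2*g) + g)/2 = -3 + (g² + 3*g)/2 = -3 + (g²/2 + 3*g/2) = -3 + g²/2 + 3*g/2)
r(Z) = 6*√Z (r(Z) = (-3 + (½)*3² + (3/2)*3)*√Z = (-3 + (½)*9 + 9/2)*√Z = (-3 + 9/2 + 9/2)*√Z = 6*√Z)
(-200 + 1/r(-20))² = (-200 + 1/(6*√(-20)))² = (-200 + 1/(6*(2*I*√5)))² = (-200 + 1/(12*I*√5))² = (-200 - I*√5/60)²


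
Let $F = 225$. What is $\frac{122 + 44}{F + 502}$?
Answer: $\frac{166}{727} \approx 0.22834$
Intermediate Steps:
$\frac{122 + 44}{F + 502} = \frac{122 + 44}{225 + 502} = \frac{166}{727}$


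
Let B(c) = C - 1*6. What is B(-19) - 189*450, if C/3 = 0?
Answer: -85056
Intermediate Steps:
C = 0 (C = 3*0 = 0)
B(c) = -6 (B(c) = 0 - 1*6 = 0 - 6 = -6)
B(-19) - 189*450 = -6 - 189*450 = -6 - 85050 = -85056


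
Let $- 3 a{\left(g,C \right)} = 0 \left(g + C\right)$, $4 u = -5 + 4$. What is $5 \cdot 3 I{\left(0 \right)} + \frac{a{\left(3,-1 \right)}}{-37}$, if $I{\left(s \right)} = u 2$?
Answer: $- \frac{15}{2} \approx -7.5$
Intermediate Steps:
$u = - \frac{1}{4}$ ($u = \frac{-5 + 4}{4} = \frac{1}{4} \left(-1\right) = - \frac{1}{4} \approx -0.25$)
$a{\left(g,C \right)} = 0$ ($a{\left(g,C \right)} = - \frac{0 \left(g + C\right)}{3} = - \frac{0 \left(C + g\right)}{3} = \left(- \frac{1}{3}\right) 0 = 0$)
$I{\left(s \right)} = - \frac{1}{2}$ ($I{\left(s \right)} = \left(- \frac{1}{4}\right) 2 = - \frac{1}{2}$)
$5 \cdot 3 I{\left(0 \right)} + \frac{a{\left(3,-1 \right)}}{-37} = 5 \cdot 3 \left(- \frac{1}{2}\right) + \frac{0}{-37} = 15 \left(- \frac{1}{2}\right) + 0 \left(- \frac{1}{37}\right) = - \frac{15}{2} + 0 = - \frac{15}{2}$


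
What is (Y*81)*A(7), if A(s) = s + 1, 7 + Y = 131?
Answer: 80352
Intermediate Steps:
Y = 124 (Y = -7 + 131 = 124)
A(s) = 1 + s
(Y*81)*A(7) = (124*81)*(1 + 7) = 10044*8 = 80352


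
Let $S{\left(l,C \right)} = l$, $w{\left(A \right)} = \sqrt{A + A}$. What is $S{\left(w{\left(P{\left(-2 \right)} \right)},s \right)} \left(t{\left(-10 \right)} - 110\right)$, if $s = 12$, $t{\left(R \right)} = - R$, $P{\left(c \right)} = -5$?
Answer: $- 100 i \sqrt{10} \approx - 316.23 i$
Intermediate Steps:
$w{\left(A \right)} = \sqrt{2} \sqrt{A}$ ($w{\left(A \right)} = \sqrt{2 A} = \sqrt{2} \sqrt{A}$)
$S{\left(w{\left(P{\left(-2 \right)} \right)},s \right)} \left(t{\left(-10 \right)} - 110\right) = \sqrt{2} \sqrt{-5} \left(\left(-1\right) \left(-10\right) - 110\right) = \sqrt{2} i \sqrt{5} \left(10 - 110\right) = i \sqrt{10} \left(-100\right) = - 100 i \sqrt{10}$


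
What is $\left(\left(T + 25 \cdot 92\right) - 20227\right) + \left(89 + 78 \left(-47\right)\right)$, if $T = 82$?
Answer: $-21422$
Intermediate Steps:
$\left(\left(T + 25 \cdot 92\right) - 20227\right) + \left(89 + 78 \left(-47\right)\right) = \left(\left(82 + 25 \cdot 92\right) - 20227\right) + \left(89 + 78 \left(-47\right)\right) = \left(\left(82 + 2300\right) - 20227\right) + \left(89 - 3666\right) = \left(2382 - 20227\right) - 3577 = -17845 - 3577 = -21422$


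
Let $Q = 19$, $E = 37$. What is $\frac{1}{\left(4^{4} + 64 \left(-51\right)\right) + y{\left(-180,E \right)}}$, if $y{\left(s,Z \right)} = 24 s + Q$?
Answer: $- \frac{1}{7309} \approx -0.00013682$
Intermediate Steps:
$y{\left(s,Z \right)} = 19 + 24 s$ ($y{\left(s,Z \right)} = 24 s + 19 = 19 + 24 s$)
$\frac{1}{\left(4^{4} + 64 \left(-51\right)\right) + y{\left(-180,E \right)}} = \frac{1}{\left(4^{4} + 64 \left(-51\right)\right) + \left(19 + 24 \left(-180\right)\right)} = \frac{1}{\left(256 - 3264\right) + \left(19 - 4320\right)} = \frac{1}{-3008 - 4301} = \frac{1}{-7309} = - \frac{1}{7309}$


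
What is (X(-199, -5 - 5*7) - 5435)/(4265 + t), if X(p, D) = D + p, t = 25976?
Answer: -5674/30241 ≈ -0.18763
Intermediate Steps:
(X(-199, -5 - 5*7) - 5435)/(4265 + t) = (((-5 - 5*7) - 199) - 5435)/(4265 + 25976) = (((-5 - 35) - 199) - 5435)/30241 = ((-40 - 199) - 5435)*(1/30241) = (-239 - 5435)*(1/30241) = -5674*1/30241 = -5674/30241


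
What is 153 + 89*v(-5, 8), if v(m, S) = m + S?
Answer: 420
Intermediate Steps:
v(m, S) = S + m
153 + 89*v(-5, 8) = 153 + 89*(8 - 5) = 153 + 89*3 = 153 + 267 = 420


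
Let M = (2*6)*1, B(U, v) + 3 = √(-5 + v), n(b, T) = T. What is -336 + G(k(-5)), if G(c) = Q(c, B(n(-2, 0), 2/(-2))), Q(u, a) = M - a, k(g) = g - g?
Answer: -321 - I*√6 ≈ -321.0 - 2.4495*I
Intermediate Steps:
B(U, v) = -3 + √(-5 + v)
M = 12 (M = 12*1 = 12)
k(g) = 0
Q(u, a) = 12 - a
G(c) = 15 - I*√6 (G(c) = 12 - (-3 + √(-5 + 2/(-2))) = 12 - (-3 + √(-5 + 2*(-½))) = 12 - (-3 + √(-5 - 1)) = 12 - (-3 + √(-6)) = 12 - (-3 + I*√6) = 12 + (3 - I*√6) = 15 - I*√6)
-336 + G(k(-5)) = -336 + (15 - I*√6) = -321 - I*√6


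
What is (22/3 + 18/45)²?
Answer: 13456/225 ≈ 59.804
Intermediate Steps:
(22/3 + 18/45)² = (22*(⅓) + 18*(1/45))² = (22/3 + ⅖)² = (116/15)² = 13456/225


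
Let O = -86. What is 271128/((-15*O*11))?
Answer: 4108/215 ≈ 19.107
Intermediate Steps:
271128/((-15*O*11)) = 271128/((-15*(-86)*11)) = 271128/((1290*11)) = 271128/14190 = 271128*(1/14190) = 4108/215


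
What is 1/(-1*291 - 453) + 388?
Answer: 288671/744 ≈ 388.00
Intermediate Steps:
1/(-1*291 - 453) + 388 = 1/(-291 - 453) + 388 = 1/(-744) + 388 = -1/744 + 388 = 288671/744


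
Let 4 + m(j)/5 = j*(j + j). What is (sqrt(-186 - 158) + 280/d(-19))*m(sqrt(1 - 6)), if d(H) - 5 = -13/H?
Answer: -93100/27 - 140*I*sqrt(86) ≈ -3448.1 - 1298.3*I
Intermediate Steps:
d(H) = 5 - 13/H
m(j) = -20 + 10*j**2 (m(j) = -20 + 5*(j*(j + j)) = -20 + 5*(j*(2*j)) = -20 + 5*(2*j**2) = -20 + 10*j**2)
(sqrt(-186 - 158) + 280/d(-19))*m(sqrt(1 - 6)) = (sqrt(-186 - 158) + 280/(5 - 13/(-19)))*(-20 + 10*(sqrt(1 - 6))**2) = (sqrt(-344) + 280/(5 - 13*(-1/19)))*(-20 + 10*(sqrt(-5))**2) = (2*I*sqrt(86) + 280/(5 + 13/19))*(-20 + 10*(I*sqrt(5))**2) = (2*I*sqrt(86) + 280/(108/19))*(-20 + 10*(-5)) = (2*I*sqrt(86) + 280*(19/108))*(-20 - 50) = (2*I*sqrt(86) + 1330/27)*(-70) = (1330/27 + 2*I*sqrt(86))*(-70) = -93100/27 - 140*I*sqrt(86)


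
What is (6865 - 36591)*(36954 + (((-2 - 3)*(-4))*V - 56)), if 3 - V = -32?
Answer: -1117638148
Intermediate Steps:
V = 35 (V = 3 - 1*(-32) = 3 + 32 = 35)
(6865 - 36591)*(36954 + (((-2 - 3)*(-4))*V - 56)) = (6865 - 36591)*(36954 + (((-2 - 3)*(-4))*35 - 56)) = -29726*(36954 + (-5*(-4)*35 - 56)) = -29726*(36954 + (20*35 - 56)) = -29726*(36954 + (700 - 56)) = -29726*(36954 + 644) = -29726*37598 = -1117638148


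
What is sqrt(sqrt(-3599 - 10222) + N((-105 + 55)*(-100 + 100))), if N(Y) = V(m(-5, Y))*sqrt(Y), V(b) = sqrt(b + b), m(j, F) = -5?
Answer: 13821**(1/4)*sqrt(I) ≈ 7.6669 + 7.6669*I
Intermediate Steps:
V(b) = sqrt(2)*sqrt(b) (V(b) = sqrt(2*b) = sqrt(2)*sqrt(b))
N(Y) = I*sqrt(10)*sqrt(Y) (N(Y) = (sqrt(2)*sqrt(-5))*sqrt(Y) = (sqrt(2)*(I*sqrt(5)))*sqrt(Y) = (I*sqrt(10))*sqrt(Y) = I*sqrt(10)*sqrt(Y))
sqrt(sqrt(-3599 - 10222) + N((-105 + 55)*(-100 + 100))) = sqrt(sqrt(-3599 - 10222) + I*sqrt(10)*sqrt((-105 + 55)*(-100 + 100))) = sqrt(sqrt(-13821) + I*sqrt(10)*sqrt(-50*0)) = sqrt(I*sqrt(13821) + I*sqrt(10)*sqrt(0)) = sqrt(I*sqrt(13821) + I*sqrt(10)*0) = sqrt(I*sqrt(13821) + 0) = sqrt(I*sqrt(13821)) = 13821**(1/4)*sqrt(I)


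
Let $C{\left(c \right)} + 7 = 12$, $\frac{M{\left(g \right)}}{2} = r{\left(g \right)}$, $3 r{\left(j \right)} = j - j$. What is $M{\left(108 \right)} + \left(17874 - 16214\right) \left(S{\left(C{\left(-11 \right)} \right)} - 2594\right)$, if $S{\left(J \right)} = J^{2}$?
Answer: $-4264540$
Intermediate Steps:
$r{\left(j \right)} = 0$ ($r{\left(j \right)} = \frac{j - j}{3} = \frac{1}{3} \cdot 0 = 0$)
$M{\left(g \right)} = 0$ ($M{\left(g \right)} = 2 \cdot 0 = 0$)
$C{\left(c \right)} = 5$ ($C{\left(c \right)} = -7 + 12 = 5$)
$M{\left(108 \right)} + \left(17874 - 16214\right) \left(S{\left(C{\left(-11 \right)} \right)} - 2594\right) = 0 + \left(17874 - 16214\right) \left(5^{2} - 2594\right) = 0 + 1660 \left(25 - 2594\right) = 0 + 1660 \left(-2569\right) = 0 - 4264540 = -4264540$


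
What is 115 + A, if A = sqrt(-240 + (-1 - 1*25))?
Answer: 115 + I*sqrt(266) ≈ 115.0 + 16.31*I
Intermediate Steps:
A = I*sqrt(266) (A = sqrt(-240 + (-1 - 25)) = sqrt(-240 - 26) = sqrt(-266) = I*sqrt(266) ≈ 16.31*I)
115 + A = 115 + I*sqrt(266)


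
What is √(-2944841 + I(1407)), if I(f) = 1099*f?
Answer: 2*I*√349637 ≈ 1182.6*I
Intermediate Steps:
√(-2944841 + I(1407)) = √(-2944841 + 1099*1407) = √(-2944841 + 1546293) = √(-1398548) = 2*I*√349637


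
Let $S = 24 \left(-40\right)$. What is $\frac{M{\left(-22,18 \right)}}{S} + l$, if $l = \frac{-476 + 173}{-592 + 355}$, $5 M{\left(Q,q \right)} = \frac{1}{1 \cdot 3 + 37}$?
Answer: $\frac{19391921}{15168000} \approx 1.2785$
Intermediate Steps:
$M{\left(Q,q \right)} = \frac{1}{200}$ ($M{\left(Q,q \right)} = \frac{1}{5 \left(1 \cdot 3 + 37\right)} = \frac{1}{5 \left(3 + 37\right)} = \frac{1}{5 \cdot 40} = \frac{1}{5} \cdot \frac{1}{40} = \frac{1}{200}$)
$S = -960$
$l = \frac{101}{79}$ ($l = - \frac{303}{-237} = \left(-303\right) \left(- \frac{1}{237}\right) = \frac{101}{79} \approx 1.2785$)
$\frac{M{\left(-22,18 \right)}}{S} + l = \frac{1}{-960} \cdot \frac{1}{200} + \frac{101}{79} = \left(- \frac{1}{960}\right) \frac{1}{200} + \frac{101}{79} = - \frac{1}{192000} + \frac{101}{79} = \frac{19391921}{15168000}$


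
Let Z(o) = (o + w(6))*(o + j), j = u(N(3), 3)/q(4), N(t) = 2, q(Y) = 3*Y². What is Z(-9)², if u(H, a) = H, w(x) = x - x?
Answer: 416025/64 ≈ 6500.4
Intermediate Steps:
w(x) = 0
j = 1/24 (j = 2/((3*4²)) = 2/((3*16)) = 2/48 = 2*(1/48) = 1/24 ≈ 0.041667)
Z(o) = o*(1/24 + o) (Z(o) = (o + 0)*(o + 1/24) = o*(1/24 + o))
Z(-9)² = (-9*(1/24 - 9))² = (-9*(-215/24))² = (645/8)² = 416025/64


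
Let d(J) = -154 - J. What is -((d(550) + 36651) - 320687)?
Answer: 284740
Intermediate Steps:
-((d(550) + 36651) - 320687) = -(((-154 - 1*550) + 36651) - 320687) = -(((-154 - 550) + 36651) - 320687) = -((-704 + 36651) - 320687) = -(35947 - 320687) = -1*(-284740) = 284740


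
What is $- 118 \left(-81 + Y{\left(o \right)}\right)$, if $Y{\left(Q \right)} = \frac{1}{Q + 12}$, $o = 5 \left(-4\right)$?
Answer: $\frac{38291}{4} \approx 9572.8$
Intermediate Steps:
$o = -20$
$Y{\left(Q \right)} = \frac{1}{12 + Q}$
$- 118 \left(-81 + Y{\left(o \right)}\right) = - 118 \left(-81 + \frac{1}{12 - 20}\right) = - 118 \left(-81 + \frac{1}{-8}\right) = - 118 \left(-81 - \frac{1}{8}\right) = \left(-118\right) \left(- \frac{649}{8}\right) = \frac{38291}{4}$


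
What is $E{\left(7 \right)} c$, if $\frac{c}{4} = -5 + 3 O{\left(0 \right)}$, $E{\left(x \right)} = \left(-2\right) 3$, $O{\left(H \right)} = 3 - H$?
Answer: $-96$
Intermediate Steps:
$E{\left(x \right)} = -6$
$c = 16$ ($c = 4 \left(-5 + 3 \left(3 - 0\right)\right) = 4 \left(-5 + 3 \left(3 + 0\right)\right) = 4 \left(-5 + 3 \cdot 3\right) = 4 \left(-5 + 9\right) = 4 \cdot 4 = 16$)
$E{\left(7 \right)} c = \left(-6\right) 16 = -96$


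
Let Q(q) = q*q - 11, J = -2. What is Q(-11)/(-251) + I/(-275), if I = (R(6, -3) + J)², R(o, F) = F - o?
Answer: -5511/6275 ≈ -0.87825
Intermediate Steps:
Q(q) = -11 + q² (Q(q) = q² - 11 = -11 + q²)
I = 121 (I = ((-3 - 1*6) - 2)² = ((-3 - 6) - 2)² = (-9 - 2)² = (-11)² = 121)
Q(-11)/(-251) + I/(-275) = (-11 + (-11)²)/(-251) + 121/(-275) = (-11 + 121)*(-1/251) + 121*(-1/275) = 110*(-1/251) - 11/25 = -110/251 - 11/25 = -5511/6275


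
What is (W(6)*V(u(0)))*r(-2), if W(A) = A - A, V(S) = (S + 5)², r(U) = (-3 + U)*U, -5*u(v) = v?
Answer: 0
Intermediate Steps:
u(v) = -v/5
r(U) = U*(-3 + U)
V(S) = (5 + S)²
W(A) = 0
(W(6)*V(u(0)))*r(-2) = (0*(5 - ⅕*0)²)*(-2*(-3 - 2)) = (0*(5 + 0)²)*(-2*(-5)) = (0*5²)*10 = (0*25)*10 = 0*10 = 0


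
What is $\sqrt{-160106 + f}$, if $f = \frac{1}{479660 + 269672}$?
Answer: $\frac{11 i \sqrt{185742293864443}}{374666} \approx 400.13 i$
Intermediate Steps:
$f = \frac{1}{749332} \approx 1.3345 \cdot 10^{-6}$
$\sqrt{-160106 + f} = \sqrt{-160106 + \frac{1}{749332}} = \sqrt{- \frac{119972549191}{749332}} = \frac{11 i \sqrt{185742293864443}}{374666}$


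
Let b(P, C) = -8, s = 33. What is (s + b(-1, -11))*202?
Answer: 5050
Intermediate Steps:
(s + b(-1, -11))*202 = (33 - 8)*202 = 25*202 = 5050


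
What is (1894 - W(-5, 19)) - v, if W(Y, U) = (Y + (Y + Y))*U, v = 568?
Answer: 1611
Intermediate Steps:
W(Y, U) = 3*U*Y (W(Y, U) = (Y + 2*Y)*U = (3*Y)*U = 3*U*Y)
(1894 - W(-5, 19)) - v = (1894 - 3*19*(-5)) - 1*568 = (1894 - 1*(-285)) - 568 = (1894 + 285) - 568 = 2179 - 568 = 1611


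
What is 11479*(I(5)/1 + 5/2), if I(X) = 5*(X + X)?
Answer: 1205295/2 ≈ 6.0265e+5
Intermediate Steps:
I(X) = 10*X (I(X) = 5*(2*X) = 10*X)
11479*(I(5)/1 + 5/2) = 11479*((10*5)/1 + 5/2) = 11479*(50*1 + 5*(1/2)) = 11479*(50 + 5/2) = 11479*(105/2) = 1205295/2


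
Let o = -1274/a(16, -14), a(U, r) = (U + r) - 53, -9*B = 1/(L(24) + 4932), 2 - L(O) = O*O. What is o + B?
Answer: 16656259/666774 ≈ 24.980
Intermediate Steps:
L(O) = 2 - O² (L(O) = 2 - O*O = 2 - O²)
B = -1/39222 (B = -1/(9*((2 - 1*24²) + 4932)) = -1/(9*((2 - 1*576) + 4932)) = -1/(9*((2 - 576) + 4932)) = -1/(9*(-574 + 4932)) = -⅑/4358 = -⅑*1/4358 = -1/39222 ≈ -2.5496e-5)
a(U, r) = -53 + U + r
o = 1274/51 (o = -1274/(-53 + 16 - 14) = -1274/(-51) = -1274*(-1/51) = 1274/51 ≈ 24.980)
o + B = 1274/51 - 1/39222 = 16656259/666774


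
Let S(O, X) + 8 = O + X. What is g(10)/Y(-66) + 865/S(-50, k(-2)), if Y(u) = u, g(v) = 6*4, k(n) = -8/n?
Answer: -9731/594 ≈ -16.382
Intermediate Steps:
g(v) = 24
S(O, X) = -8 + O + X (S(O, X) = -8 + (O + X) = -8 + O + X)
g(10)/Y(-66) + 865/S(-50, k(-2)) = 24/(-66) + 865/(-8 - 50 - 8/(-2)) = 24*(-1/66) + 865/(-8 - 50 - 8*(-½)) = -4/11 + 865/(-8 - 50 + 4) = -4/11 + 865/(-54) = -4/11 + 865*(-1/54) = -4/11 - 865/54 = -9731/594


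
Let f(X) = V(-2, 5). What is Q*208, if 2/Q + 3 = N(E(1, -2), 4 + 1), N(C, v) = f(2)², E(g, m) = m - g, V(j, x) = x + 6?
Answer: 208/59 ≈ 3.5254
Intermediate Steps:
V(j, x) = 6 + x
f(X) = 11 (f(X) = 6 + 5 = 11)
N(C, v) = 121 (N(C, v) = 11² = 121)
Q = 1/59 (Q = 2/(-3 + 121) = 2/118 = 2*(1/118) = 1/59 ≈ 0.016949)
Q*208 = (1/59)*208 = 208/59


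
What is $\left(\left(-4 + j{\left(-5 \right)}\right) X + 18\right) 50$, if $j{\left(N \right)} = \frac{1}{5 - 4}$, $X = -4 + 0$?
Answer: $1500$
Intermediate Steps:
$X = -4$
$j{\left(N \right)} = 1$ ($j{\left(N \right)} = 1^{-1} = 1$)
$\left(\left(-4 + j{\left(-5 \right)}\right) X + 18\right) 50 = \left(\left(-4 + 1\right) \left(-4\right) + 18\right) 50 = \left(\left(-3\right) \left(-4\right) + 18\right) 50 = \left(12 + 18\right) 50 = 30 \cdot 50 = 1500$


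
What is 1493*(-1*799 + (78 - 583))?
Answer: -1946872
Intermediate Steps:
1493*(-1*799 + (78 - 583)) = 1493*(-799 - 505) = 1493*(-1304) = -1946872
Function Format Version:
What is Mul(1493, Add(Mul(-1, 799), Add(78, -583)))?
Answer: -1946872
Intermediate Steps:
Mul(1493, Add(Mul(-1, 799), Add(78, -583))) = Mul(1493, Add(-799, -505)) = Mul(1493, -1304) = -1946872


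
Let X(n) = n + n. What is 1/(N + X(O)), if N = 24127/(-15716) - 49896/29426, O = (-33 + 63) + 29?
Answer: 231229508/26538018625 ≈ 0.0087131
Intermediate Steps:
O = 59 (O = 30 + 29 = 59)
N = -747063319/231229508 (N = 24127*(-1/15716) - 49896*1/29426 = -24127/15716 - 24948/14713 = -747063319/231229508 ≈ -3.2308)
X(n) = 2*n
1/(N + X(O)) = 1/(-747063319/231229508 + 2*59) = 1/(-747063319/231229508 + 118) = 1/(26538018625/231229508) = 231229508/26538018625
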